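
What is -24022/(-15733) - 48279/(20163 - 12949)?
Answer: -586278799/113497862 ≈ -5.1656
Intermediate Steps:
-24022/(-15733) - 48279/(20163 - 12949) = -24022*(-1/15733) - 48279/7214 = 24022/15733 - 48279*1/7214 = 24022/15733 - 48279/7214 = -586278799/113497862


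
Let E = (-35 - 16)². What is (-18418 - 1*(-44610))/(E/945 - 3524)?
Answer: -2750160/369731 ≈ -7.4383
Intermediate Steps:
E = 2601 (E = (-51)² = 2601)
(-18418 - 1*(-44610))/(E/945 - 3524) = (-18418 - 1*(-44610))/(2601/945 - 3524) = (-18418 + 44610)/(2601*(1/945) - 3524) = 26192/(289/105 - 3524) = 26192/(-369731/105) = 26192*(-105/369731) = -2750160/369731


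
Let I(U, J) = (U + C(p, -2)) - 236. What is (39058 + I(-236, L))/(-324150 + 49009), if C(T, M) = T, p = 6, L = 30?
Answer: -38592/275141 ≈ -0.14026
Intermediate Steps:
I(U, J) = -230 + U (I(U, J) = (U + 6) - 236 = (6 + U) - 236 = -230 + U)
(39058 + I(-236, L))/(-324150 + 49009) = (39058 + (-230 - 236))/(-324150 + 49009) = (39058 - 466)/(-275141) = 38592*(-1/275141) = -38592/275141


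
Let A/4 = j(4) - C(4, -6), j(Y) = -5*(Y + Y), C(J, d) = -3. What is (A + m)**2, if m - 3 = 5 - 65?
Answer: 42025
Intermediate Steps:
j(Y) = -10*Y
A = -148 (A = 4*(-10*4 - 1*(-3)) = 4*(-40 + 3) = 4*(-37) = -148)
m = -57 (m = 3 + (5 - 65) = 3 - 60 = -57)
(A + m)**2 = (-148 - 57)**2 = (-205)**2 = 42025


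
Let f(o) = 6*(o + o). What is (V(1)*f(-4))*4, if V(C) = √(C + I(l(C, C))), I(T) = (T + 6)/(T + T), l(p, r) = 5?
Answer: -96*√210/5 ≈ -278.23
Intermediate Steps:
f(o) = 12*o (f(o) = 6*(2*o) = 12*o)
I(T) = (6 + T)/(2*T) (I(T) = (6 + T)/((2*T)) = (6 + T)*(1/(2*T)) = (6 + T)/(2*T))
V(C) = √(11/10 + C) (V(C) = √(C + (½)*(6 + 5)/5) = √(C + (½)*(⅕)*11) = √(C + 11/10) = √(11/10 + C))
(V(1)*f(-4))*4 = ((√(110 + 100*1)/10)*(12*(-4)))*4 = ((√(110 + 100)/10)*(-48))*4 = ((√210/10)*(-48))*4 = -24*√210/5*4 = -96*√210/5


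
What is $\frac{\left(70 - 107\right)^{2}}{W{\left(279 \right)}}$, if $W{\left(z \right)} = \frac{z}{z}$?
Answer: $1369$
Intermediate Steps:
$W{\left(z \right)} = 1$
$\frac{\left(70 - 107\right)^{2}}{W{\left(279 \right)}} = \frac{\left(70 - 107\right)^{2}}{1} = \left(-37\right)^{2} \cdot 1 = 1369 \cdot 1 = 1369$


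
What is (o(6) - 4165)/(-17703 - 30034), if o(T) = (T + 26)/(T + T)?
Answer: 12487/143211 ≈ 0.087193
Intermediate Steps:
o(T) = (26 + T)/(2*T) (o(T) = (26 + T)/((2*T)) = (26 + T)*(1/(2*T)) = (26 + T)/(2*T))
(o(6) - 4165)/(-17703 - 30034) = ((½)*(26 + 6)/6 - 4165)/(-17703 - 30034) = ((½)*(⅙)*32 - 4165)/(-47737) = (8/3 - 4165)*(-1/47737) = -12487/3*(-1/47737) = 12487/143211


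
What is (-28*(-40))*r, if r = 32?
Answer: 35840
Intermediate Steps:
(-28*(-40))*r = -28*(-40)*32 = 1120*32 = 35840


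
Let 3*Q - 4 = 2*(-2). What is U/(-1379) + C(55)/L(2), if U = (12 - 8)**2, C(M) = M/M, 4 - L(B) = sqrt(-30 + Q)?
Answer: 2390/31717 + I*sqrt(30)/46 ≈ 0.075354 + 0.11907*I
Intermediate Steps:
Q = 0 (Q = 4/3 + (2*(-2))/3 = 4/3 + (1/3)*(-4) = 4/3 - 4/3 = 0)
L(B) = 4 - I*sqrt(30) (L(B) = 4 - sqrt(-30 + 0) = 4 - sqrt(-30) = 4 - I*sqrt(30))
C(M) = 1
U = 16 (U = 4**2 = 16)
U/(-1379) + C(55)/L(2) = 16/(-1379) + 1/(4 - I*sqrt(30)) = 16*(-1/1379) + 1/(4 - I*sqrt(30)) = -16/1379 + 1/(4 - I*sqrt(30))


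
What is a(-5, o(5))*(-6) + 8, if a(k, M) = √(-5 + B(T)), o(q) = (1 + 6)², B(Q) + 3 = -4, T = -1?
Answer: 8 - 12*I*√3 ≈ 8.0 - 20.785*I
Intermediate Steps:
B(Q) = -7 (B(Q) = -3 - 4 = -7)
o(q) = 49 (o(q) = 7² = 49)
a(k, M) = 2*I*√3 (a(k, M) = √(-5 - 7) = √(-12) = 2*I*√3)
a(-5, o(5))*(-6) + 8 = (2*I*√3)*(-6) + 8 = -12*I*√3 + 8 = 8 - 12*I*√3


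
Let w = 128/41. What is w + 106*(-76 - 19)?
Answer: -412742/41 ≈ -10067.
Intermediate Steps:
w = 128/41 (w = 128*(1/41) = 128/41 ≈ 3.1220)
w + 106*(-76 - 19) = 128/41 + 106*(-76 - 19) = 128/41 + 106*(-95) = 128/41 - 10070 = -412742/41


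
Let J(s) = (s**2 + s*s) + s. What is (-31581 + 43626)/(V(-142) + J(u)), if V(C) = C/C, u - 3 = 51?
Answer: 12045/5887 ≈ 2.0460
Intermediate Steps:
u = 54 (u = 3 + 51 = 54)
J(s) = s + 2*s**2 (J(s) = (s**2 + s**2) + s = 2*s**2 + s = s + 2*s**2)
V(C) = 1
(-31581 + 43626)/(V(-142) + J(u)) = (-31581 + 43626)/(1 + 54*(1 + 2*54)) = 12045/(1 + 54*(1 + 108)) = 12045/(1 + 54*109) = 12045/(1 + 5886) = 12045/5887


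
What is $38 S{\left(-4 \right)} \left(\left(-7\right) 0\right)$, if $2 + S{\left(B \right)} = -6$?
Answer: $0$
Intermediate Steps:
$S{\left(B \right)} = -8$ ($S{\left(B \right)} = -2 - 6 = -8$)
$38 S{\left(-4 \right)} \left(\left(-7\right) 0\right) = 38 \left(-8\right) \left(\left(-7\right) 0\right) = \left(-304\right) 0 = 0$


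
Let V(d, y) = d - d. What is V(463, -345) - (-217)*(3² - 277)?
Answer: -58156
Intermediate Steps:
V(d, y) = 0
V(463, -345) - (-217)*(3² - 277) = 0 - (-217)*(3² - 277) = 0 - (-217)*(9 - 277) = 0 - (-217)*(-268) = 0 - 1*58156 = 0 - 58156 = -58156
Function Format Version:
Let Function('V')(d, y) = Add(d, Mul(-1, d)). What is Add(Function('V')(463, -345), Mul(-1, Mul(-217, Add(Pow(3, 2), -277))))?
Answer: -58156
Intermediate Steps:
Function('V')(d, y) = 0
Add(Function('V')(463, -345), Mul(-1, Mul(-217, Add(Pow(3, 2), -277)))) = Add(0, Mul(-1, Mul(-217, Add(Pow(3, 2), -277)))) = Add(0, Mul(-1, Mul(-217, Add(9, -277)))) = Add(0, Mul(-1, Mul(-217, -268))) = Add(0, Mul(-1, 58156)) = Add(0, -58156) = -58156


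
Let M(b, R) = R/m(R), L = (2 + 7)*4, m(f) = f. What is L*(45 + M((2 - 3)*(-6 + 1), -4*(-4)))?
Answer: 1656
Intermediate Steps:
L = 36 (L = 9*4 = 36)
M(b, R) = 1 (M(b, R) = R/R = 1)
L*(45 + M((2 - 3)*(-6 + 1), -4*(-4))) = 36*(45 + 1) = 36*46 = 1656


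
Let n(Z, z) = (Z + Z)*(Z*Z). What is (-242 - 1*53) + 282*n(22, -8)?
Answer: 6005177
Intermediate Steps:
n(Z, z) = 2*Z**3 (n(Z, z) = (2*Z)*Z**2 = 2*Z**3)
(-242 - 1*53) + 282*n(22, -8) = (-242 - 1*53) + 282*(2*22**3) = (-242 - 53) + 282*(2*10648) = -295 + 282*21296 = -295 + 6005472 = 6005177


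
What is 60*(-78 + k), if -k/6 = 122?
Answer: -48600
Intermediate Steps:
k = -732 (k = -6*122 = -732)
60*(-78 + k) = 60*(-78 - 732) = 60*(-810) = -48600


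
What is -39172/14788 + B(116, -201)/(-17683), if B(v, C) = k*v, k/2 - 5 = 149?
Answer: -305256035/65374051 ≈ -4.6694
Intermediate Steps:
k = 308 (k = 10 + 2*149 = 10 + 298 = 308)
B(v, C) = 308*v
-39172/14788 + B(116, -201)/(-17683) = -39172/14788 + (308*116)/(-17683) = -39172*1/14788 + 35728*(-1/17683) = -9793/3697 - 35728/17683 = -305256035/65374051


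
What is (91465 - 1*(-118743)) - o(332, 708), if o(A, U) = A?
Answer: 209876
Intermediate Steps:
(91465 - 1*(-118743)) - o(332, 708) = (91465 - 1*(-118743)) - 1*332 = (91465 + 118743) - 332 = 210208 - 332 = 209876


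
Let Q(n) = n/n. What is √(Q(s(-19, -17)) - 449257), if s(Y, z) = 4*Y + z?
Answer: 2*I*√112314 ≈ 670.27*I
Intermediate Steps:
s(Y, z) = z + 4*Y
Q(n) = 1
√(Q(s(-19, -17)) - 449257) = √(1 - 449257) = √(-449256) = 2*I*√112314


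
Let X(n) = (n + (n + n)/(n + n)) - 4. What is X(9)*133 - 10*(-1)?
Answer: 808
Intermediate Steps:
X(n) = -3 + n (X(n) = (n + (2*n)/((2*n))) - 4 = (n + (2*n)*(1/(2*n))) - 4 = (n + 1) - 4 = (1 + n) - 4 = -3 + n)
X(9)*133 - 10*(-1) = (-3 + 9)*133 - 10*(-1) = 6*133 + 10 = 798 + 10 = 808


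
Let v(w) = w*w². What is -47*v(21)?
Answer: -435267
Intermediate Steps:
v(w) = w³
-47*v(21) = -47*21³ = -47*9261 = -435267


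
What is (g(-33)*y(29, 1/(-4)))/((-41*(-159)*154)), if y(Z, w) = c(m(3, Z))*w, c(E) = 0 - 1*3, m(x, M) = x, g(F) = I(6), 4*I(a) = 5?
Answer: 5/5354272 ≈ 9.3383e-7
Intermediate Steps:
I(a) = 5/4 (I(a) = (¼)*5 = 5/4)
g(F) = 5/4
c(E) = -3 (c(E) = 0 - 3 = -3)
y(Z, w) = -3*w
(g(-33)*y(29, 1/(-4)))/((-41*(-159)*154)) = (5*(-3/(-4))/4)/((-41*(-159)*154)) = (5*(-3*(-¼))/4)/((6519*154)) = ((5/4)*(¾))/1003926 = (15/16)*(1/1003926) = 5/5354272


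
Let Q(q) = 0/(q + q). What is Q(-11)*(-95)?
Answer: 0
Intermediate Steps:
Q(q) = 0 (Q(q) = 0/((2*q)) = 0*(1/(2*q)) = 0)
Q(-11)*(-95) = 0*(-95) = 0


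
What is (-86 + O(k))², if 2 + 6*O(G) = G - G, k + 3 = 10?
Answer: 67081/9 ≈ 7453.4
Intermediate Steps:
k = 7 (k = -3 + 10 = 7)
O(G) = -⅓ (O(G) = -⅓ + (G - G)/6 = -⅓ + (⅙)*0 = -⅓ + 0 = -⅓)
(-86 + O(k))² = (-86 - ⅓)² = (-259/3)² = 67081/9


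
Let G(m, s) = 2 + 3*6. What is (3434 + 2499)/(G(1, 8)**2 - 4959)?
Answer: -5933/4559 ≈ -1.3014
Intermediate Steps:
G(m, s) = 20 (G(m, s) = 2 + 18 = 20)
(3434 + 2499)/(G(1, 8)**2 - 4959) = (3434 + 2499)/(20**2 - 4959) = 5933/(400 - 4959) = 5933/(-4559) = 5933*(-1/4559) = -5933/4559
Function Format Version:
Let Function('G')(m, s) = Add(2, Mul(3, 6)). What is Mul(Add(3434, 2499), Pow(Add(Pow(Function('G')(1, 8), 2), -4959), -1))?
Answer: Rational(-5933, 4559) ≈ -1.3014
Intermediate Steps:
Function('G')(m, s) = 20 (Function('G')(m, s) = Add(2, 18) = 20)
Mul(Add(3434, 2499), Pow(Add(Pow(Function('G')(1, 8), 2), -4959), -1)) = Mul(Add(3434, 2499), Pow(Add(Pow(20, 2), -4959), -1)) = Mul(5933, Pow(Add(400, -4959), -1)) = Mul(5933, Pow(-4559, -1)) = Mul(5933, Rational(-1, 4559)) = Rational(-5933, 4559)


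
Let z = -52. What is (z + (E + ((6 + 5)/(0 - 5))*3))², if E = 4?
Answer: 74529/25 ≈ 2981.2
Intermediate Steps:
(z + (E + ((6 + 5)/(0 - 5))*3))² = (-52 + (4 + ((6 + 5)/(0 - 5))*3))² = (-52 + (4 + (11/(-5))*3))² = (-52 + (4 + (11*(-⅕))*3))² = (-52 + (4 - 11/5*3))² = (-52 + (4 - 33/5))² = (-52 - 13/5)² = (-273/5)² = 74529/25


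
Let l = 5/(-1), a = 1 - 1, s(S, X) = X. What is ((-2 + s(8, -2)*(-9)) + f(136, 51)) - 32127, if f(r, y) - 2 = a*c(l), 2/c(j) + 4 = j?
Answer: -32109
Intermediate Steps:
a = 0
l = -5 (l = 5*(-1) = -5)
c(j) = 2/(-4 + j)
f(r, y) = 2 (f(r, y) = 2 + 0*(2/(-4 - 5)) = 2 + 0*(2/(-9)) = 2 + 0*(2*(-⅑)) = 2 + 0*(-2/9) = 2 + 0 = 2)
((-2 + s(8, -2)*(-9)) + f(136, 51)) - 32127 = ((-2 - 2*(-9)) + 2) - 32127 = ((-2 + 18) + 2) - 32127 = (16 + 2) - 32127 = 18 - 32127 = -32109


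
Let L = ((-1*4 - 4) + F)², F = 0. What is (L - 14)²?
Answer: 2500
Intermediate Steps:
L = 64 (L = ((-1*4 - 4) + 0)² = ((-4 - 4) + 0)² = (-8 + 0)² = (-8)² = 64)
(L - 14)² = (64 - 14)² = 50² = 2500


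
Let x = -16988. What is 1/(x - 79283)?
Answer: -1/96271 ≈ -1.0387e-5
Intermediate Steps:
1/(x - 79283) = 1/(-16988 - 79283) = 1/(-96271) = -1/96271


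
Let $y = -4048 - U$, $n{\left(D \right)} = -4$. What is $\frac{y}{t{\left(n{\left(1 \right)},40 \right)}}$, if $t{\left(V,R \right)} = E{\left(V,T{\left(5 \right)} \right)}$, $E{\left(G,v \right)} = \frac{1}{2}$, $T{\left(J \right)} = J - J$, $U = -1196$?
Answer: $-5704$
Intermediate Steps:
$T{\left(J \right)} = 0$
$E{\left(G,v \right)} = \frac{1}{2}$
$t{\left(V,R \right)} = \frac{1}{2}$
$y = -2852$ ($y = -4048 - -1196 = -4048 + 1196 = -2852$)
$\frac{y}{t{\left(n{\left(1 \right)},40 \right)}} = - 2852 \frac{1}{\frac{1}{2}} = \left(-2852\right) 2 = -5704$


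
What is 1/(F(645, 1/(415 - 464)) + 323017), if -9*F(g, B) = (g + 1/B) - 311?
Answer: 3/968956 ≈ 3.0961e-6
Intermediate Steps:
F(g, B) = 311/9 - g/9 - 1/(9*B) (F(g, B) = -((g + 1/B) - 311)/9 = -(-311 + g + 1/B)/9 = 311/9 - g/9 - 1/(9*B))
1/(F(645, 1/(415 - 464)) + 323017) = 1/((-1 - (-311 + 645)/(415 - 464))/(9*(1/(415 - 464))) + 323017) = 1/((-1 - 1*334/(-49))/(9*(1/(-49))) + 323017) = 1/((-1 - 1*(-1/49)*334)/(9*(-1/49)) + 323017) = 1/((1/9)*(-49)*(-1 + 334/49) + 323017) = 1/((1/9)*(-49)*(285/49) + 323017) = 1/(-95/3 + 323017) = 1/(968956/3) = 3/968956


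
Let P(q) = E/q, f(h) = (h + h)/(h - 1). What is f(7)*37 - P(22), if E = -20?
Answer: 2879/33 ≈ 87.242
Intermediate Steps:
f(h) = 2*h/(-1 + h) (f(h) = (2*h)/(-1 + h) = 2*h/(-1 + h))
P(q) = -20/q
f(7)*37 - P(22) = (2*7/(-1 + 7))*37 - (-20)/22 = (2*7/6)*37 - (-20)/22 = (2*7*(⅙))*37 - 1*(-10/11) = (7/3)*37 + 10/11 = 259/3 + 10/11 = 2879/33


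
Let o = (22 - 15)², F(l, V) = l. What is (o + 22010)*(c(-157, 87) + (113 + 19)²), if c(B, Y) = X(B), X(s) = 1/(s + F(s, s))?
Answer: 120687766965/314 ≈ 3.8436e+8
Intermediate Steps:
o = 49 (o = 7² = 49)
X(s) = 1/(2*s) (X(s) = 1/(s + s) = 1/(2*s))
c(B, Y) = 1/(2*B)
(o + 22010)*(c(-157, 87) + (113 + 19)²) = (49 + 22010)*((½)/(-157) + (113 + 19)²) = 22059*((½)*(-1/157) + 132²) = 22059*(-1/314 + 17424) = 22059*(5471135/314) = 120687766965/314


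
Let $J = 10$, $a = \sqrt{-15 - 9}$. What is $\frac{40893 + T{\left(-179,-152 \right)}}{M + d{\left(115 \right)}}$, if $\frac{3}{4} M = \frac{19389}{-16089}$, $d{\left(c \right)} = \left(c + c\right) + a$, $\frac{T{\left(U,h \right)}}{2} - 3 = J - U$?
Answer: $\frac{1220167293207777}{6754514994014} - \frac{10684795851117 i \sqrt{6}}{6754514994014} \approx 180.64 - 3.8748 i$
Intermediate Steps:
$a = 2 i \sqrt{6}$ ($a = \sqrt{-24} = 2 i \sqrt{6} \approx 4.899 i$)
$T{\left(U,h \right)} = 26 - 2 U$ ($T{\left(U,h \right)} = 6 + 2 \left(10 - U\right) = 6 - \left(-20 + 2 U\right) = 26 - 2 U$)
$d{\left(c \right)} = 2 c + 2 i \sqrt{6}$ ($d{\left(c \right)} = \left(c + c\right) + 2 i \sqrt{6} = 2 c + 2 i \sqrt{6}$)
$M = - \frac{25852}{16089}$ ($M = \frac{4 \frac{19389}{-16089}}{3} = \frac{4 \cdot 19389 \left(- \frac{1}{16089}\right)}{3} = \frac{4}{3} \left(- \frac{6463}{5363}\right) = - \frac{25852}{16089} \approx -1.6068$)
$\frac{40893 + T{\left(-179,-152 \right)}}{M + d{\left(115 \right)}} = \frac{40893 + \left(26 - -358\right)}{- \frac{25852}{16089} + \left(2 \cdot 115 + 2 i \sqrt{6}\right)} = \frac{40893 + \left(26 + 358\right)}{- \frac{25852}{16089} + \left(230 + 2 i \sqrt{6}\right)} = \frac{40893 + 384}{\frac{3674618}{16089} + 2 i \sqrt{6}} = \frac{41277}{\frac{3674618}{16089} + 2 i \sqrt{6}}$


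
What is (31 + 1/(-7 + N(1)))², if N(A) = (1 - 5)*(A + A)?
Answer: 215296/225 ≈ 956.87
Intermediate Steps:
N(A) = -8*A
(31 + 1/(-7 + N(1)))² = (31 + 1/(-7 - 8*1))² = (31 + 1/(-7 - 8))² = (31 + 1/(-15))² = (31 - 1/15)² = (464/15)² = 215296/225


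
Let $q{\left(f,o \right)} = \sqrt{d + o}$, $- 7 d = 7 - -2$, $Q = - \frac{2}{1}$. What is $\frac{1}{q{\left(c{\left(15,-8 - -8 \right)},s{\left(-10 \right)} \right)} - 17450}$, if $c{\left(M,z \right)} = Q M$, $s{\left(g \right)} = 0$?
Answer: $- \frac{122150}{2131517509} - \frac{3 i \sqrt{7}}{2131517509} \approx -5.7307 \cdot 10^{-5} - 3.7238 \cdot 10^{-9} i$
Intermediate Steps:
$Q = -2$ ($Q = \left(-2\right) 1 = -2$)
$d = - \frac{9}{7}$ ($d = - \frac{7 - -2}{7} = - \frac{7 + 2}{7} = \left(- \frac{1}{7}\right) 9 = - \frac{9}{7} \approx -1.2857$)
$c{\left(M,z \right)} = - 2 M$
$q{\left(f,o \right)} = \sqrt{- \frac{9}{7} + o}$
$\frac{1}{q{\left(c{\left(15,-8 - -8 \right)},s{\left(-10 \right)} \right)} - 17450} = \frac{1}{\frac{\sqrt{-63 + 49 \cdot 0}}{7} - 17450} = \frac{1}{\frac{\sqrt{-63 + 0}}{7} - 17450} = \frac{1}{\frac{\sqrt{-63}}{7} - 17450} = \frac{1}{\frac{3 i \sqrt{7}}{7} - 17450} = \frac{1}{-17450 + \frac{3 i \sqrt{7}}{7}}$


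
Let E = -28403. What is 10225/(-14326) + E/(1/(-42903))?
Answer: 17457289810109/14326 ≈ 1.2186e+9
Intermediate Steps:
10225/(-14326) + E/(1/(-42903)) = 10225/(-14326) - 28403/(1/(-42903)) = 10225*(-1/14326) - 28403/(-1/42903) = -10225/14326 - 28403*(-42903) = -10225/14326 + 1218573909 = 17457289810109/14326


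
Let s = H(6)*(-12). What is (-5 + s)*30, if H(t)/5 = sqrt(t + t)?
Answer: -150 - 3600*sqrt(3) ≈ -6385.4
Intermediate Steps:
H(t) = 5*sqrt(2)*sqrt(t) (H(t) = 5*sqrt(t + t) = 5*sqrt(2*t) = 5*(sqrt(2)*sqrt(t)) = 5*sqrt(2)*sqrt(t))
s = -120*sqrt(3) (s = (5*sqrt(2)*sqrt(6))*(-12) = (10*sqrt(3))*(-12) = -120*sqrt(3) ≈ -207.85)
(-5 + s)*30 = (-5 - 120*sqrt(3))*30 = -150 - 3600*sqrt(3)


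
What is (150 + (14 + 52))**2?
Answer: 46656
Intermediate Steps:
(150 + (14 + 52))**2 = (150 + 66)**2 = 216**2 = 46656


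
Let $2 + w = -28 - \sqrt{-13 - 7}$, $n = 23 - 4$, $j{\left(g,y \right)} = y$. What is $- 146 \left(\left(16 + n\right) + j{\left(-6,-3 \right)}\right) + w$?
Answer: $-4702 - 2 i \sqrt{5} \approx -4702.0 - 4.4721 i$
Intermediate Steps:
$n = 19$
$w = -30 - 2 i \sqrt{5}$ ($w = -2 - \left(28 + \sqrt{-13 - 7}\right) = -2 - \left(28 + \sqrt{-20}\right) = -2 - \left(28 + 2 i \sqrt{5}\right) = -30 - 2 i \sqrt{5} \approx -30.0 - 4.4721 i$)
$- 146 \left(\left(16 + n\right) + j{\left(-6,-3 \right)}\right) + w = - 146 \left(\left(16 + 19\right) - 3\right) - \left(30 + 2 i \sqrt{5}\right) = - 146 \left(35 - 3\right) - \left(30 + 2 i \sqrt{5}\right) = \left(-146\right) 32 - \left(30 + 2 i \sqrt{5}\right) = -4672 - \left(30 + 2 i \sqrt{5}\right) = -4702 - 2 i \sqrt{5}$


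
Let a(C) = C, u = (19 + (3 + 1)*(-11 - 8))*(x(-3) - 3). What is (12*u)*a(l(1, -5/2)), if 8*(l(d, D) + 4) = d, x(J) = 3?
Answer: 0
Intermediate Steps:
l(d, D) = -4 + d/8
u = 0 (u = (19 + (3 + 1)*(-11 - 8))*(3 - 3) = (19 + 4*(-19))*0 = (19 - 76)*0 = -57*0 = 0)
(12*u)*a(l(1, -5/2)) = (12*0)*(-4 + (1/8)*1) = 0*(-4 + 1/8) = 0*(-31/8) = 0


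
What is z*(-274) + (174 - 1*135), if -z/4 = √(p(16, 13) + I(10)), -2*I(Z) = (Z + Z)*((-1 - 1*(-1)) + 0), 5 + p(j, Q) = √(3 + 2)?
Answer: 39 + 1096*√(-5 + √5) ≈ 39.0 + 1822.1*I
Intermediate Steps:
p(j, Q) = -5 + √5 (p(j, Q) = -5 + √(3 + 2) = -5 + √5)
I(Z) = 0 (I(Z) = -(Z + Z)*((-1 - 1*(-1)) + 0)/2 = -2*Z*((-1 + 1) + 0)/2 = -2*Z*(0 + 0)/2 = -2*Z*0/2 = -½*0 = 0)
z = -4*√(-5 + √5) (z = -4*√((-5 + √5) + 0) = -4*√(-5 + √5) ≈ -6.65*I)
z*(-274) + (174 - 1*135) = -4*I*√(5 - √5)*(-274) + (174 - 1*135) = 1096*I*√(5 - √5) + (174 - 135) = 1096*I*√(5 - √5) + 39 = 39 + 1096*I*√(5 - √5)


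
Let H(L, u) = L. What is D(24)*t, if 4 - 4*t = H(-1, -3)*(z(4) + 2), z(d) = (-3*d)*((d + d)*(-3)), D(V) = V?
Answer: 1764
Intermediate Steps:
z(d) = 18*d**2 (z(d) = (-3*d)*((2*d)*(-3)) = (-3*d)*(-6*d) = 18*d**2)
t = 147/2 (t = 1 - (-1)*(18*4**2 + 2)/4 = 1 - (-1)*(18*16 + 2)/4 = 1 - (-1)*(288 + 2)/4 = 1 - (-1)*290/4 = 1 - 1/4*(-290) = 1 + 145/2 = 147/2 ≈ 73.500)
D(24)*t = 24*(147/2) = 1764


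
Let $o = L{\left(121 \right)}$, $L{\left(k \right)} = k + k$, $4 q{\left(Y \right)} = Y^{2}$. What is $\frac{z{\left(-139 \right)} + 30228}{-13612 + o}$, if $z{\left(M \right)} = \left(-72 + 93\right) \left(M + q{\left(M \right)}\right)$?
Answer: $- \frac{514977}{53480} \approx -9.6293$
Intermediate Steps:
$q{\left(Y \right)} = \frac{Y^{2}}{4}$
$L{\left(k \right)} = 2 k$
$o = 242$ ($o = 2 \cdot 121 = 242$)
$z{\left(M \right)} = 21 M + \frac{21 M^{2}}{4}$ ($z{\left(M \right)} = \left(-72 + 93\right) \left(M + \frac{M^{2}}{4}\right) = 21 \left(M + \frac{M^{2}}{4}\right) = 21 M + \frac{21 M^{2}}{4}$)
$\frac{z{\left(-139 \right)} + 30228}{-13612 + o} = \frac{\frac{21}{4} \left(-139\right) \left(4 - 139\right) + 30228}{-13612 + 242} = \frac{\frac{21}{4} \left(-139\right) \left(-135\right) + 30228}{-13370} = \left(\frac{394065}{4} + 30228\right) \left(- \frac{1}{13370}\right) = \frac{514977}{4} \left(- \frac{1}{13370}\right) = - \frac{514977}{53480}$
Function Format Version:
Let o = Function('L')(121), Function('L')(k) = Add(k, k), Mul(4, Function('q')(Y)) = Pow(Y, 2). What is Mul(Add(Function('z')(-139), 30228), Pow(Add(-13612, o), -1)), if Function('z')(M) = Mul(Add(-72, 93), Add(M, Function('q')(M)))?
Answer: Rational(-514977, 53480) ≈ -9.6293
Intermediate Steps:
Function('q')(Y) = Mul(Rational(1, 4), Pow(Y, 2))
Function('L')(k) = Mul(2, k)
o = 242 (o = Mul(2, 121) = 242)
Function('z')(M) = Add(Mul(21, M), Mul(Rational(21, 4), Pow(M, 2))) (Function('z')(M) = Mul(Add(-72, 93), Add(M, Mul(Rational(1, 4), Pow(M, 2)))) = Mul(21, Add(M, Mul(Rational(1, 4), Pow(M, 2)))) = Add(Mul(21, M), Mul(Rational(21, 4), Pow(M, 2))))
Mul(Add(Function('z')(-139), 30228), Pow(Add(-13612, o), -1)) = Mul(Add(Mul(Rational(21, 4), -139, Add(4, -139)), 30228), Pow(Add(-13612, 242), -1)) = Mul(Add(Mul(Rational(21, 4), -139, -135), 30228), Pow(-13370, -1)) = Mul(Add(Rational(394065, 4), 30228), Rational(-1, 13370)) = Mul(Rational(514977, 4), Rational(-1, 13370)) = Rational(-514977, 53480)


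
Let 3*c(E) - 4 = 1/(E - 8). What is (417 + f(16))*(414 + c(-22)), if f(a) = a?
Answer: 16185107/90 ≈ 1.7983e+5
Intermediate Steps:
c(E) = 4/3 + 1/(3*(-8 + E)) (c(E) = 4/3 + 1/(3*(E - 8)) = 4/3 + 1/(3*(-8 + E)))
(417 + f(16))*(414 + c(-22)) = (417 + 16)*(414 + (-31 + 4*(-22))/(3*(-8 - 22))) = 433*(414 + (1/3)*(-31 - 88)/(-30)) = 433*(414 + (1/3)*(-1/30)*(-119)) = 433*(414 + 119/90) = 433*(37379/90) = 16185107/90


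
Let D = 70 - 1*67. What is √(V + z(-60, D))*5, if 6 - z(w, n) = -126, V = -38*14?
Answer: 100*I ≈ 100.0*I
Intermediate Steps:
V = -532
D = 3 (D = 70 - 67 = 3)
z(w, n) = 132 (z(w, n) = 6 - 1*(-126) = 6 + 126 = 132)
√(V + z(-60, D))*5 = √(-532 + 132)*5 = √(-400)*5 = (20*I)*5 = 100*I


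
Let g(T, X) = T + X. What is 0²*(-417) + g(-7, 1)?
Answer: -6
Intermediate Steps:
0²*(-417) + g(-7, 1) = 0²*(-417) + (-7 + 1) = 0*(-417) - 6 = 0 - 6 = -6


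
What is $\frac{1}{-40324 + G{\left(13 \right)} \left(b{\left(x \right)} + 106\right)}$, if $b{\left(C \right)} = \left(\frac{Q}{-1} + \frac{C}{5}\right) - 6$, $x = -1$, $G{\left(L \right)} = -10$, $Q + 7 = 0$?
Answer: $- \frac{1}{41392} \approx -2.4159 \cdot 10^{-5}$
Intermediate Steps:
$Q = -7$ ($Q = -7 + 0 = -7$)
$b{\left(C \right)} = 1 + \frac{C}{5}$ ($b{\left(C \right)} = \left(- \frac{7}{-1} + \frac{C}{5}\right) - 6 = \left(\left(-7\right) \left(-1\right) + C \frac{1}{5}\right) - 6 = \left(7 + \frac{C}{5}\right) - 6 = 1 + \frac{C}{5}$)
$\frac{1}{-40324 + G{\left(13 \right)} \left(b{\left(x \right)} + 106\right)} = \frac{1}{-40324 - 10 \left(\left(1 + \frac{1}{5} \left(-1\right)\right) + 106\right)} = \frac{1}{-40324 - 10 \left(\left(1 - \frac{1}{5}\right) + 106\right)} = \frac{1}{-40324 - 10 \left(\frac{4}{5} + 106\right)} = \frac{1}{-40324 - 1068} = \frac{1}{-41392} = - \frac{1}{41392}$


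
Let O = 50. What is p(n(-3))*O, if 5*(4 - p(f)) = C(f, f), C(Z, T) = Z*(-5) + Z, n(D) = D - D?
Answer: 200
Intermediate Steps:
n(D) = 0
C(Z, T) = -4*Z (C(Z, T) = -5*Z + Z = -4*Z)
p(f) = 4 + 4*f/5 (p(f) = 4 - (-4)*f/5 = 4 + 4*f/5)
p(n(-3))*O = (4 + (4/5)*0)*50 = (4 + 0)*50 = 4*50 = 200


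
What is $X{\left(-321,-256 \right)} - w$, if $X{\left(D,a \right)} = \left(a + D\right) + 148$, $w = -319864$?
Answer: $319435$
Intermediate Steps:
$X{\left(D,a \right)} = 148 + D + a$ ($X{\left(D,a \right)} = \left(D + a\right) + 148 = 148 + D + a$)
$X{\left(-321,-256 \right)} - w = \left(148 - 321 - 256\right) - -319864 = -429 + 319864 = 319435$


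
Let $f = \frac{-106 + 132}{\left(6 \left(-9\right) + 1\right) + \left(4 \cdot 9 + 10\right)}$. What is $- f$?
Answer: $\frac{26}{7} \approx 3.7143$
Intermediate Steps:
$f = - \frac{26}{7}$ ($f = \frac{26}{\left(-54 + 1\right) + \left(36 + 10\right)} = \frac{26}{-53 + 46} = \frac{26}{-7} = 26 \left(- \frac{1}{7}\right) = - \frac{26}{7} \approx -3.7143$)
$- f = \left(-1\right) \left(- \frac{26}{7}\right) = \frac{26}{7}$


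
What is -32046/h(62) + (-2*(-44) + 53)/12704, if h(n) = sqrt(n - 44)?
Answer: 141/12704 - 5341*sqrt(2) ≈ -7553.3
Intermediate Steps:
h(n) = sqrt(-44 + n)
-32046/h(62) + (-2*(-44) + 53)/12704 = -32046/sqrt(-44 + 62) + (-2*(-44) + 53)/12704 = -32046*sqrt(2)/6 + (88 + 53)*(1/12704) = -32046*sqrt(2)/6 + 141*(1/12704) = -5341*sqrt(2) + 141/12704 = 141/12704 - 5341*sqrt(2)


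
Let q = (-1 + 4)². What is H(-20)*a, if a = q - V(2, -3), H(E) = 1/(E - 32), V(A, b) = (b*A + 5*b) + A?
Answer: -7/13 ≈ -0.53846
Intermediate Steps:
V(A, b) = A + 5*b + A*b (V(A, b) = (A*b + 5*b) + A = (5*b + A*b) + A = A + 5*b + A*b)
H(E) = 1/(-32 + E)
q = 9 (q = 3² = 9)
a = 28 (a = 9 - (2 + 5*(-3) + 2*(-3)) = 9 - (2 - 15 - 6) = 9 - 1*(-19) = 9 + 19 = 28)
H(-20)*a = 28/(-32 - 20) = 28/(-52) = -1/52*28 = -7/13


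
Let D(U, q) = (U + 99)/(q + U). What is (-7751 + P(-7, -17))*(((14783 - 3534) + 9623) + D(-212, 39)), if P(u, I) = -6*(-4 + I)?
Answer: -27533638625/173 ≈ -1.5915e+8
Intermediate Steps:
P(u, I) = 24 - 6*I
D(U, q) = (99 + U)/(U + q)
(-7751 + P(-7, -17))*(((14783 - 3534) + 9623) + D(-212, 39)) = (-7751 + (24 - 6*(-17)))*(((14783 - 3534) + 9623) + (99 - 212)/(-212 + 39)) = (-7751 + (24 + 102))*((11249 + 9623) - 113/(-173)) = (-7751 + 126)*(20872 - 1/173*(-113)) = -7625*(20872 + 113/173) = -7625*3610969/173 = -27533638625/173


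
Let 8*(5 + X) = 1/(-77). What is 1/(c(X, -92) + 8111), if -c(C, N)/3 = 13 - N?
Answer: 1/7796 ≈ 0.00012827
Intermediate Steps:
X = -3081/616 (X = -5 + (⅛)/(-77) = -5 + (⅛)*(-1/77) = -5 - 1/616 = -3081/616 ≈ -5.0016)
c(C, N) = -39 + 3*N (c(C, N) = -3*(13 - N) = -39 + 3*N)
1/(c(X, -92) + 8111) = 1/((-39 + 3*(-92)) + 8111) = 1/((-39 - 276) + 8111) = 1/(-315 + 8111) = 1/7796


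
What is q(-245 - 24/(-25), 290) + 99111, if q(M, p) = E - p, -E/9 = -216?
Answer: 100765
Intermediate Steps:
E = 1944 (E = -9*(-216) = 1944)
q(M, p) = 1944 - p
q(-245 - 24/(-25), 290) + 99111 = (1944 - 1*290) + 99111 = (1944 - 290) + 99111 = 1654 + 99111 = 100765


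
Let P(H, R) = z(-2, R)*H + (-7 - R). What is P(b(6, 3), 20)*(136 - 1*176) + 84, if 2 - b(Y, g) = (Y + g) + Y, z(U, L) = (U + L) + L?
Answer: 20924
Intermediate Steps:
z(U, L) = U + 2*L (z(U, L) = (L + U) + L = U + 2*L)
b(Y, g) = 2 - g - 2*Y (b(Y, g) = 2 - ((Y + g) + Y) = 2 - (g + 2*Y) = 2 + (-g - 2*Y) = 2 - g - 2*Y)
P(H, R) = -7 - R + H*(-2 + 2*R) (P(H, R) = (-2 + 2*R)*H + (-7 - R) = H*(-2 + 2*R) + (-7 - R) = -7 - R + H*(-2 + 2*R))
P(b(6, 3), 20)*(136 - 1*176) + 84 = (-7 - 1*20 + 2*(2 - 1*3 - 2*6)*(-1 + 20))*(136 - 1*176) + 84 = (-7 - 20 + 2*(2 - 3 - 12)*19)*(136 - 176) + 84 = (-7 - 20 + 2*(-13)*19)*(-40) + 84 = (-7 - 20 - 494)*(-40) + 84 = -521*(-40) + 84 = 20840 + 84 = 20924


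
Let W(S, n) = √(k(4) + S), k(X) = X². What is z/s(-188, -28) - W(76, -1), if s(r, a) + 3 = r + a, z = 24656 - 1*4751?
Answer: -6635/73 - 2*√23 ≈ -100.48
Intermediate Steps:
z = 19905 (z = 24656 - 4751 = 19905)
s(r, a) = -3 + a + r (s(r, a) = -3 + (r + a) = -3 + (a + r) = -3 + a + r)
W(S, n) = √(16 + S) (W(S, n) = √(4² + S) = √(16 + S))
z/s(-188, -28) - W(76, -1) = 19905/(-3 - 28 - 188) - √(16 + 76) = 19905/(-219) - √92 = 19905*(-1/219) - 2*√23 = -6635/73 - 2*√23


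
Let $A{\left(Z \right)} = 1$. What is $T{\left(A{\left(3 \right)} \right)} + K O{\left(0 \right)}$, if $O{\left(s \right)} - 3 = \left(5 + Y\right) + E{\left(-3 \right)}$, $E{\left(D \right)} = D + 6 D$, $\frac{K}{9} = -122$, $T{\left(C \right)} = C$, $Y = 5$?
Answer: $8785$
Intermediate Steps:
$K = -1098$ ($K = 9 \left(-122\right) = -1098$)
$E{\left(D \right)} = 7 D$
$O{\left(s \right)} = -8$ ($O{\left(s \right)} = 3 + \left(\left(5 + 5\right) + 7 \left(-3\right)\right) = 3 + \left(10 - 21\right) = 3 - 11 = -8$)
$T{\left(A{\left(3 \right)} \right)} + K O{\left(0 \right)} = 1 - -8784 = 1 + 8784 = 8785$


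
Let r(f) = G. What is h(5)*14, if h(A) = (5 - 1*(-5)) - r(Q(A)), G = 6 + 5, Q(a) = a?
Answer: -14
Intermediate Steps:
G = 11
r(f) = 11
h(A) = -1 (h(A) = (5 - 1*(-5)) - 1*11 = (5 + 5) - 11 = 10 - 11 = -1)
h(5)*14 = -1*14 = -14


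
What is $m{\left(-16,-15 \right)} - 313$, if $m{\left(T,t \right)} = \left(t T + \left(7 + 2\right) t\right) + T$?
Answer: $-224$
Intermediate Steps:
$m{\left(T,t \right)} = T + 9 t + T t$ ($m{\left(T,t \right)} = \left(T t + 9 t\right) + T = \left(9 t + T t\right) + T = T + 9 t + T t$)
$m{\left(-16,-15 \right)} - 313 = \left(-16 + 9 \left(-15\right) - -240\right) - 313 = \left(-16 - 135 + 240\right) - 313 = 89 - 313 = -224$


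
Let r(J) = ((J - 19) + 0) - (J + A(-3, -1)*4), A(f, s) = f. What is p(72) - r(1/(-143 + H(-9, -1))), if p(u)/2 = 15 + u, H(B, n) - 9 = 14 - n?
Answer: 181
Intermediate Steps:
H(B, n) = 23 - n (H(B, n) = 9 + (14 - n) = 23 - n)
p(u) = 30 + 2*u (p(u) = 2*(15 + u) = 30 + 2*u)
r(J) = -7 (r(J) = ((J - 19) + 0) - (J - 3*4) = ((-19 + J) + 0) - (J - 12) = (-19 + J) - (-12 + J) = (-19 + J) + (12 - J) = -7)
p(72) - r(1/(-143 + H(-9, -1))) = (30 + 2*72) - 1*(-7) = (30 + 144) + 7 = 174 + 7 = 181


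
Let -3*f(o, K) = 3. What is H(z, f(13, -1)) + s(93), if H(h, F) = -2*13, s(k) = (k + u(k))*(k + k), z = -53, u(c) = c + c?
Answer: 51868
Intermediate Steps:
f(o, K) = -1 (f(o, K) = -⅓*3 = -1)
u(c) = 2*c
s(k) = 6*k² (s(k) = (k + 2*k)*(k + k) = (3*k)*(2*k) = 6*k²)
H(h, F) = -26
H(z, f(13, -1)) + s(93) = -26 + 6*93² = -26 + 6*8649 = -26 + 51894 = 51868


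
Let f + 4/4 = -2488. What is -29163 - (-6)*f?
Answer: -44097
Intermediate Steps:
f = -2489 (f = -1 - 2488 = -2489)
-29163 - (-6)*f = -29163 - (-6)*(-2489) = -29163 - 1*14934 = -29163 - 14934 = -44097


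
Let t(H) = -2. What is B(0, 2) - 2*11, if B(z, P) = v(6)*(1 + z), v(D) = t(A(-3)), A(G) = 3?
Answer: -24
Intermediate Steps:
v(D) = -2
B(z, P) = -2 - 2*z (B(z, P) = -2*(1 + z) = -2 - 2*z)
B(0, 2) - 2*11 = (-2 - 2*0) - 2*11 = (-2 + 0) - 22 = -2 - 22 = -24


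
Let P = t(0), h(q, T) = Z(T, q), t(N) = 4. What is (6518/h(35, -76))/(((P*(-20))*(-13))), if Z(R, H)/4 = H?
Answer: 3259/72800 ≈ 0.044766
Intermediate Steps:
Z(R, H) = 4*H
h(q, T) = 4*q
P = 4
(6518/h(35, -76))/(((P*(-20))*(-13))) = (6518/((4*35)))/(((4*(-20))*(-13))) = (6518/140)/((-80*(-13))) = (6518*(1/140))/1040 = (3259/70)*(1/1040) = 3259/72800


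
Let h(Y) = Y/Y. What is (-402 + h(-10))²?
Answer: 160801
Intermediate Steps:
h(Y) = 1
(-402 + h(-10))² = (-402 + 1)² = (-401)² = 160801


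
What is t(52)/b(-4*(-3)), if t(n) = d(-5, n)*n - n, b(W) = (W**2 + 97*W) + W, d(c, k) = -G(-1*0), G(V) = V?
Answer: -13/330 ≈ -0.039394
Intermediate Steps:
d(c, k) = 0 (d(c, k) = -(-1)*0 = -1*0 = 0)
b(W) = W**2 + 98*W
t(n) = -n (t(n) = 0*n - n = 0 - n = -n)
t(52)/b(-4*(-3)) = (-1*52)/(((-4*(-3))*(98 - 4*(-3)))) = -52*1/(12*(98 + 12)) = -52/(12*110) = -52/1320 = -52*1/1320 = -13/330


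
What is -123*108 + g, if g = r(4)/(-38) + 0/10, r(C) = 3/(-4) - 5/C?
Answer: -252395/19 ≈ -13284.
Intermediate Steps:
r(C) = -3/4 - 5/C (r(C) = 3*(-1/4) - 5/C = -3/4 - 5/C)
g = 1/19 (g = (-3/4 - 5/4)/(-38) + 0/10 = (-3/4 - 5*1/4)*(-1/38) + 0*(1/10) = (-3/4 - 5/4)*(-1/38) + 0 = -2*(-1/38) + 0 = 1/19 + 0 = 1/19 ≈ 0.052632)
-123*108 + g = -123*108 + 1/19 = -13284 + 1/19 = -252395/19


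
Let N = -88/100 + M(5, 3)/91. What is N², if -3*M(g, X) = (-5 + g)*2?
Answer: 484/625 ≈ 0.77440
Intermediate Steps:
M(g, X) = 10/3 - 2*g/3 (M(g, X) = -(-5 + g)*2/3 = -(-10 + 2*g)/3 = 10/3 - 2*g/3)
N = -22/25 (N = -88/100 + (10/3 - ⅔*5)/91 = -88*1/100 + (10/3 - 10/3)*(1/91) = -22/25 + 0*(1/91) = -22/25 + 0 = -22/25 ≈ -0.88000)
N² = (-22/25)² = 484/625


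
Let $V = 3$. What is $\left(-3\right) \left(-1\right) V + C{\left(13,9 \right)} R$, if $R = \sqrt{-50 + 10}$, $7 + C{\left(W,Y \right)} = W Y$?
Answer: $9 + 220 i \sqrt{10} \approx 9.0 + 695.7 i$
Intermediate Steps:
$C{\left(W,Y \right)} = -7 + W Y$
$R = 2 i \sqrt{10}$ ($R = \sqrt{-40} = 2 i \sqrt{10} \approx 6.3246 i$)
$\left(-3\right) \left(-1\right) V + C{\left(13,9 \right)} R = \left(-3\right) \left(-1\right) 3 + \left(-7 + 13 \cdot 9\right) 2 i \sqrt{10} = 3 \cdot 3 + \left(-7 + 117\right) 2 i \sqrt{10} = 9 + 110 \cdot 2 i \sqrt{10} = 9 + 220 i \sqrt{10}$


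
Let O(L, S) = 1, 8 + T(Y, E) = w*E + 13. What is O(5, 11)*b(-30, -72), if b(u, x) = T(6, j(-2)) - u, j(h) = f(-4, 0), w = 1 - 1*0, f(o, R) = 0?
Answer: 35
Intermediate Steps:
w = 1 (w = 1 + 0 = 1)
j(h) = 0
T(Y, E) = 5 + E (T(Y, E) = -8 + (1*E + 13) = -8 + (E + 13) = -8 + (13 + E) = 5 + E)
b(u, x) = 5 - u (b(u, x) = (5 + 0) - u = 5 - u)
O(5, 11)*b(-30, -72) = 1*(5 - 1*(-30)) = 1*(5 + 30) = 1*35 = 35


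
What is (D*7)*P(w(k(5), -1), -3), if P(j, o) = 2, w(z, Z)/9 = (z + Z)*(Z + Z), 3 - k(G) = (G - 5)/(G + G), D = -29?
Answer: -406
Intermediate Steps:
k(G) = 3 - (-5 + G)/(2*G) (k(G) = 3 - (G - 5)/(G + G) = 3 - (-5 + G)/(2*G))
w(z, Z) = 18*Z*(Z + z) (w(z, Z) = 9*((z + Z)*(Z + Z)) = 9*((Z + z)*(2*Z)) = 9*(2*Z*(Z + z)) = 18*Z*(Z + z))
(D*7)*P(w(k(5), -1), -3) = -29*7*2 = -203*2 = -406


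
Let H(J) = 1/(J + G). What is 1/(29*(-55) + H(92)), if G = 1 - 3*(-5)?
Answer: -108/172259 ≈ -0.00062696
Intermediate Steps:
G = 16 (G = 1 + 15 = 16)
H(J) = 1/(16 + J) (H(J) = 1/(J + 16) = 1/(16 + J))
1/(29*(-55) + H(92)) = 1/(29*(-55) + 1/(16 + 92)) = 1/(-1595 + 1/108) = 1/(-172259/108) = -108/172259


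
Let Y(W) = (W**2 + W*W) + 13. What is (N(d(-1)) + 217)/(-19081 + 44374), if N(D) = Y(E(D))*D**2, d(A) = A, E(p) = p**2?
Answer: 232/25293 ≈ 0.0091725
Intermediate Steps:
Y(W) = 13 + 2*W**2 (Y(W) = (W**2 + W**2) + 13 = 2*W**2 + 13 = 13 + 2*W**2)
N(D) = D**2*(13 + 2*D**4) (N(D) = (13 + 2*(D**2)**2)*D**2 = (13 + 2*D**4)*D**2 = D**2*(13 + 2*D**4))
(N(d(-1)) + 217)/(-19081 + 44374) = ((-1)**2*(13 + 2*(-1)**4) + 217)/(-19081 + 44374) = (1*(13 + 2*1) + 217)/25293 = (1*(13 + 2) + 217)*(1/25293) = (1*15 + 217)*(1/25293) = (15 + 217)*(1/25293) = 232*(1/25293) = 232/25293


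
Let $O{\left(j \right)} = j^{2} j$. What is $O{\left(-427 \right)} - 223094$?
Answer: $-78077577$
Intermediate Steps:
$O{\left(j \right)} = j^{3}$
$O{\left(-427 \right)} - 223094 = \left(-427\right)^{3} - 223094 = -77854483 - 223094 = -78077577$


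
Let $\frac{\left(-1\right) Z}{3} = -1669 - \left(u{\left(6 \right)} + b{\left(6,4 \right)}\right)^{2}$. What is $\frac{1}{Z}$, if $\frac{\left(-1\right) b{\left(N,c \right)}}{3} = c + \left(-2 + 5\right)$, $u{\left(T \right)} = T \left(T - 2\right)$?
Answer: $\frac{1}{5034} \approx 0.00019865$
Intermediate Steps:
$u{\left(T \right)} = T \left(-2 + T\right)$
$b{\left(N,c \right)} = -9 - 3 c$ ($b{\left(N,c \right)} = - 3 \left(c + \left(-2 + 5\right)\right) = - 3 \left(c + 3\right) = - 3 \left(3 + c\right) = -9 - 3 c$)
$Z = 5034$ ($Z = - 3 \left(-1669 - \left(6 \left(-2 + 6\right) - 21\right)^{2}\right) = - 3 \left(-1669 - \left(6 \cdot 4 - 21\right)^{2}\right) = - 3 \left(-1669 - \left(24 - 21\right)^{2}\right) = - 3 \left(-1669 - 3^{2}\right) = - 3 \left(-1669 - 9\right) = \left(-3\right) \left(-1678\right) = 5034$)
$\frac{1}{Z} = \frac{1}{5034}$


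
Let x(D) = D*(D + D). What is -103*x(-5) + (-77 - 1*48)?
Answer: -5275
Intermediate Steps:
x(D) = 2*D**2 (x(D) = D*(2*D) = 2*D**2)
-103*x(-5) + (-77 - 1*48) = -206*(-5)**2 + (-77 - 1*48) = -206*25 + (-77 - 48) = -103*50 - 125 = -5150 - 125 = -5275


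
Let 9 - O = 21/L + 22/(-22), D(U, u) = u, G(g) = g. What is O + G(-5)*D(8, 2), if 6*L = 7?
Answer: -18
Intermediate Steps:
L = 7/6 (L = (1/6)*7 = 7/6 ≈ 1.1667)
O = -8 (O = 9 - (21/(7/6) + 22/(-22)) = 9 - (21*(6/7) + 22*(-1/22)) = 9 - (18 - 1) = 9 - 1*17 = 9 - 17 = -8)
O + G(-5)*D(8, 2) = -8 - 5*2 = -8 - 10 = -18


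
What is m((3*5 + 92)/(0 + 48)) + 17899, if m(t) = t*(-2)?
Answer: 429469/24 ≈ 17895.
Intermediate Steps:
m(t) = -2*t
m((3*5 + 92)/(0 + 48)) + 17899 = -2*(3*5 + 92)/(0 + 48) + 17899 = -2*(15 + 92)/48 + 17899 = -214/48 + 17899 = -2*107/48 + 17899 = -107/24 + 17899 = 429469/24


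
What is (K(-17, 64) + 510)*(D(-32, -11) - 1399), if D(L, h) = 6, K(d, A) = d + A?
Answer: -775901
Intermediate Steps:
K(d, A) = A + d
(K(-17, 64) + 510)*(D(-32, -11) - 1399) = ((64 - 17) + 510)*(6 - 1399) = (47 + 510)*(-1393) = 557*(-1393) = -775901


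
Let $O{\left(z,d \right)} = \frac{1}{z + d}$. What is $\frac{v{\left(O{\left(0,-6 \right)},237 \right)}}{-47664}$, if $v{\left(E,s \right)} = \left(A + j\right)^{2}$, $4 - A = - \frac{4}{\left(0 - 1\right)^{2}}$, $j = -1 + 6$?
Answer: $- \frac{169}{47664} \approx -0.0035457$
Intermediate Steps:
$j = 5$
$A = 8$ ($A = 4 - - \frac{4}{\left(0 - 1\right)^{2}} = 4 - - \frac{4}{\left(-1\right)^{2}} = 4 - - \frac{4}{1} = 4 - \left(-4\right) 1 = 4 - -4 = 4 + 4 = 8$)
$O{\left(z,d \right)} = \frac{1}{d + z}$
$v{\left(E,s \right)} = 169$ ($v{\left(E,s \right)} = \left(8 + 5\right)^{2} = 13^{2} = 169$)
$\frac{v{\left(O{\left(0,-6 \right)},237 \right)}}{-47664} = \frac{169}{-47664} = 169 \left(- \frac{1}{47664}\right) = - \frac{169}{47664}$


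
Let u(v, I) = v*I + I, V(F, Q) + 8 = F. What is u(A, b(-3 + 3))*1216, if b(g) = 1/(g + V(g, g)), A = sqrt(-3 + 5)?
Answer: -152 - 152*sqrt(2) ≈ -366.96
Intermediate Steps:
A = sqrt(2) ≈ 1.4142
V(F, Q) = -8 + F
b(g) = 1/(-8 + 2*g) (b(g) = 1/(g + (-8 + g)) = 1/(-8 + 2*g))
u(v, I) = I + I*v (u(v, I) = I*v + I = I + I*v)
u(A, b(-3 + 3))*1216 = ((1/(2*(-4 + (-3 + 3))))*(1 + sqrt(2)))*1216 = ((1/(2*(-4 + 0)))*(1 + sqrt(2)))*1216 = (((1/2)/(-4))*(1 + sqrt(2)))*1216 = (((1/2)*(-1/4))*(1 + sqrt(2)))*1216 = -(1 + sqrt(2))/8*1216 = (-1/8 - sqrt(2)/8)*1216 = -152 - 152*sqrt(2)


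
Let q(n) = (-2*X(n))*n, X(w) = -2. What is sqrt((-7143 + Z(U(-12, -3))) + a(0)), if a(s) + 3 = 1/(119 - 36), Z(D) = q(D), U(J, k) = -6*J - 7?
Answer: I*sqrt(47437571)/83 ≈ 82.982*I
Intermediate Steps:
U(J, k) = -7 - 6*J
q(n) = 4*n (q(n) = (-2*(-2))*n = 4*n)
Z(D) = 4*D
a(s) = -248/83 (a(s) = -3 + 1/(119 - 36) = -3 + 1/83 = -248/83)
sqrt((-7143 + Z(U(-12, -3))) + a(0)) = sqrt((-7143 + 4*(-7 - 6*(-12))) - 248/83) = sqrt((-7143 + 4*(-7 + 72)) - 248/83) = sqrt((-7143 + 4*65) - 248/83) = sqrt((-7143 + 260) - 248/83) = sqrt(-6883 - 248/83) = sqrt(-571537/83) = I*sqrt(47437571)/83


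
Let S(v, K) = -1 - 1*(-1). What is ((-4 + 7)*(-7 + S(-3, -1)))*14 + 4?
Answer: -290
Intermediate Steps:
S(v, K) = 0 (S(v, K) = -1 + 1 = 0)
((-4 + 7)*(-7 + S(-3, -1)))*14 + 4 = ((-4 + 7)*(-7 + 0))*14 + 4 = (3*(-7))*14 + 4 = -21*14 + 4 = -294 + 4 = -290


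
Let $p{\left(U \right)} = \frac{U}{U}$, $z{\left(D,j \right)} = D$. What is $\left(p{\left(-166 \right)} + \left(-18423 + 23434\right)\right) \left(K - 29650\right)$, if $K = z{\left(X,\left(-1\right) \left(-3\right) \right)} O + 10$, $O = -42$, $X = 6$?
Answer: $-149818704$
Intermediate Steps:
$p{\left(U \right)} = 1$
$K = -242$ ($K = 6 \left(-42\right) + 10 = -252 + 10 = -242$)
$\left(p{\left(-166 \right)} + \left(-18423 + 23434\right)\right) \left(K - 29650\right) = \left(1 + \left(-18423 + 23434\right)\right) \left(-242 - 29650\right) = \left(1 + 5011\right) \left(-29892\right) = 5012 \left(-29892\right) = -149818704$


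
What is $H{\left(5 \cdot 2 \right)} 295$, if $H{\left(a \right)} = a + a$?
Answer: $5900$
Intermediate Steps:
$H{\left(a \right)} = 2 a$
$H{\left(5 \cdot 2 \right)} 295 = 2 \cdot 5 \cdot 2 \cdot 295 = 2 \cdot 10 \cdot 295 = 20 \cdot 295 = 5900$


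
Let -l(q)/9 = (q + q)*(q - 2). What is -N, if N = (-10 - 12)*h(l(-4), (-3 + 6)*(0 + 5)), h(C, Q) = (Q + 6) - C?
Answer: 9966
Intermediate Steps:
l(q) = -18*q*(-2 + q) (l(q) = -9*(q + q)*(q - 2) = -9*2*q*(-2 + q) = -18*q*(-2 + q))
h(C, Q) = 6 + Q - C (h(C, Q) = (6 + Q) - C = 6 + Q - C)
N = -9966 (N = (-10 - 12)*(6 + (-3 + 6)*(0 + 5) - 18*(-4)*(2 - 1*(-4))) = -22*(6 + 3*5 - 18*(-4)*(2 + 4)) = -22*(6 + 15 - 18*(-4)*6) = -22*(6 + 15 - 1*(-432)) = -22*(6 + 15 + 432) = -22*453 = -9966)
-N = -1*(-9966) = 9966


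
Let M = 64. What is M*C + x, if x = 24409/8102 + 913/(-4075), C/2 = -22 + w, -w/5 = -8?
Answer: 76160127149/33015650 ≈ 2306.8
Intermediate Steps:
w = 40 (w = -5*(-8) = 40)
C = 36 (C = 2*(-22 + 40) = 2*18 = 36)
x = 92069549/33015650 (x = 24409*(1/8102) + 913*(-1/4075) = 24409/8102 - 913/4075 = 92069549/33015650 ≈ 2.7887)
M*C + x = 64*36 + 92069549/33015650 = 2304 + 92069549/33015650 = 76160127149/33015650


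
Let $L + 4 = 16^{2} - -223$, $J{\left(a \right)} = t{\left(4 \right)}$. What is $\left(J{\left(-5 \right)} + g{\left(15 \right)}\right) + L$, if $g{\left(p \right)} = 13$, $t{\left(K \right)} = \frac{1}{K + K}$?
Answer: $\frac{3905}{8} \approx 488.13$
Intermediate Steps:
$t{\left(K \right)} = \frac{1}{2 K}$
$J{\left(a \right)} = \frac{1}{8}$ ($J{\left(a \right)} = \frac{1}{2 \cdot 4} = \frac{1}{2} \cdot \frac{1}{4} = \frac{1}{8}$)
$L = 475$ ($L = -4 - \left(-223 - 16^{2}\right) = -4 + \left(256 + 223\right) = -4 + 479 = 475$)
$\left(J{\left(-5 \right)} + g{\left(15 \right)}\right) + L = \left(\frac{1}{8} + 13\right) + 475 = \frac{105}{8} + 475 = \frac{3905}{8}$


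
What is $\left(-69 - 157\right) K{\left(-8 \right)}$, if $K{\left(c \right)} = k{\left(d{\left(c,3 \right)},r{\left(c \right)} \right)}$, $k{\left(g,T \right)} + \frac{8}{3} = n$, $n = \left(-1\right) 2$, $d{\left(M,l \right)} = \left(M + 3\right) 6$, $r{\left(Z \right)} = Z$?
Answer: $\frac{3164}{3} \approx 1054.7$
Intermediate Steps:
$d{\left(M,l \right)} = 18 + 6 M$ ($d{\left(M,l \right)} = \left(3 + M\right) 6 = 18 + 6 M$)
$n = -2$
$k{\left(g,T \right)} = - \frac{14}{3}$ ($k{\left(g,T \right)} = - \frac{8}{3} - 2 = - \frac{14}{3}$)
$K{\left(c \right)} = - \frac{14}{3}$
$\left(-69 - 157\right) K{\left(-8 \right)} = \left(-69 - 157\right) \left(- \frac{14}{3}\right) = \left(-226\right) \left(- \frac{14}{3}\right) = \frac{3164}{3}$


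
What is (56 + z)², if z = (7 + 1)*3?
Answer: 6400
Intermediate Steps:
z = 24 (z = 8*3 = 24)
(56 + z)² = (56 + 24)² = 80² = 6400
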